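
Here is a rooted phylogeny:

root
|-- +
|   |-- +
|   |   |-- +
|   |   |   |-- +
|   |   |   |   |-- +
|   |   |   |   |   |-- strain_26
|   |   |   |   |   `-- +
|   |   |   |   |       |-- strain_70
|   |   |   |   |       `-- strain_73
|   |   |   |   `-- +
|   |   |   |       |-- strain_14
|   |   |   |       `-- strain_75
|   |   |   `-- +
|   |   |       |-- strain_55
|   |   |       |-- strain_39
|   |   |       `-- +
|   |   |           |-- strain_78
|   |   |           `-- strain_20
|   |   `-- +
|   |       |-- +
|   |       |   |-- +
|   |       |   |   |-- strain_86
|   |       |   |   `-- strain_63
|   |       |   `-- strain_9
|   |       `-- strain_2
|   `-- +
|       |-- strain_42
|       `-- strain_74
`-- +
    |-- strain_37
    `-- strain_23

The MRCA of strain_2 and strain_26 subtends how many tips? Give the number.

13

The MRCA of strain_2 and strain_26 is the node subtending ((((strain_26,(strain_70,strain_73)),(strain_14,strain_75)),(strain_55,strain_39,(strain_78,strain_20))),(((strain_86,strain_63),strain_9),strain_2)).
That clade contains 13 terminal taxa: strain_14, strain_2, strain_20, strain_26, strain_39, strain_55, strain_63, strain_70, strain_73, strain_75, strain_78, strain_86, strain_9.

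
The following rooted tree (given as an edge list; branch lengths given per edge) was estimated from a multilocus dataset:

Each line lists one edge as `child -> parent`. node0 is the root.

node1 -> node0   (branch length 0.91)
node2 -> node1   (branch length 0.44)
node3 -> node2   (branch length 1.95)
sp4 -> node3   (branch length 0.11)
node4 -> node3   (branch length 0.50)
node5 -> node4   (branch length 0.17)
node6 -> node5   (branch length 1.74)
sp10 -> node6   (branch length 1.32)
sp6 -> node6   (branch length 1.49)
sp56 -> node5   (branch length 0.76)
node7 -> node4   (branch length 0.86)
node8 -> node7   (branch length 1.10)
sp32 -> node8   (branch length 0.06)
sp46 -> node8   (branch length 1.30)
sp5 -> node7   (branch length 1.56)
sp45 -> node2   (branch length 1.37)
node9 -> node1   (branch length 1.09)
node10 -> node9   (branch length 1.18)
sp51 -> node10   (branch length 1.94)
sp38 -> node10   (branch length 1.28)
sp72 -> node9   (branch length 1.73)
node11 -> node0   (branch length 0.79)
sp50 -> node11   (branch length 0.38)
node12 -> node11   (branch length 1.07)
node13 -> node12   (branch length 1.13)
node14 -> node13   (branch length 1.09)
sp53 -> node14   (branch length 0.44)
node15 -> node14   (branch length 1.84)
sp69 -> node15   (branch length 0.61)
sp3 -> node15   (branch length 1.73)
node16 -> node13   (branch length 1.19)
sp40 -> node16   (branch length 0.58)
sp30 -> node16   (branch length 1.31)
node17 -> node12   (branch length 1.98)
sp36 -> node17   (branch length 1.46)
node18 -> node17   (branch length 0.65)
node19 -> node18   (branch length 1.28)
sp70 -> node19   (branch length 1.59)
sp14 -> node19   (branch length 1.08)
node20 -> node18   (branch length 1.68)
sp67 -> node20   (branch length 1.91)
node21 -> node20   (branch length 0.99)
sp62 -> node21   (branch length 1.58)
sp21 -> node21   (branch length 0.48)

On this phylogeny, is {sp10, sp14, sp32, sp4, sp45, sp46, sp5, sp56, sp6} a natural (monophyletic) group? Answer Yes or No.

The MRCA of the listed taxa is the root, so the smallest clade containing them is the whole tree.
That clade also contains sp21, sp3, sp30, sp36, sp38, sp40, sp50, sp51, sp53, sp62, sp67, sp69, sp70, sp72, which are not in the proposed group, so the group is not monophyletic.

No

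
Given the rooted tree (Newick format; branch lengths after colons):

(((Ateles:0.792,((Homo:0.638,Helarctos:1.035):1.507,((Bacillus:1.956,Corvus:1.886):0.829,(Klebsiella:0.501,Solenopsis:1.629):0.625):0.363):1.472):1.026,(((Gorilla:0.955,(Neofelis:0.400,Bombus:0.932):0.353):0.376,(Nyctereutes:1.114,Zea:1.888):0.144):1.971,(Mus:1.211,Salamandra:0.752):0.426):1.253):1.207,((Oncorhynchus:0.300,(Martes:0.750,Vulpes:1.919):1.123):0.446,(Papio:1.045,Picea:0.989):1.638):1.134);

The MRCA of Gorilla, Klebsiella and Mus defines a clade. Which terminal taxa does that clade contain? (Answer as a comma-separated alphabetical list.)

Ateles, Bacillus, Bombus, Corvus, Gorilla, Helarctos, Homo, Klebsiella, Mus, Neofelis, Nyctereutes, Salamandra, Solenopsis, Zea

Tracing Gorilla: it sits inside (Gorilla,(Neofelis,Bombus)).
Tracing Klebsiella: it sits inside (Klebsiella,Solenopsis).
Tracing Mus: it sits inside (Mus,Salamandra).
The smallest clade enclosing all 3 is ((Ateles,((Homo,Helarctos),((Bacillus,Corvus),(Klebsiella,Solenopsis)))),(((Gorilla,(Neofelis,Bombus)),(Nyctereutes,Zea)),(Mus,Salamandra))); the answer is its 14 terminal taxa in alphabetical order.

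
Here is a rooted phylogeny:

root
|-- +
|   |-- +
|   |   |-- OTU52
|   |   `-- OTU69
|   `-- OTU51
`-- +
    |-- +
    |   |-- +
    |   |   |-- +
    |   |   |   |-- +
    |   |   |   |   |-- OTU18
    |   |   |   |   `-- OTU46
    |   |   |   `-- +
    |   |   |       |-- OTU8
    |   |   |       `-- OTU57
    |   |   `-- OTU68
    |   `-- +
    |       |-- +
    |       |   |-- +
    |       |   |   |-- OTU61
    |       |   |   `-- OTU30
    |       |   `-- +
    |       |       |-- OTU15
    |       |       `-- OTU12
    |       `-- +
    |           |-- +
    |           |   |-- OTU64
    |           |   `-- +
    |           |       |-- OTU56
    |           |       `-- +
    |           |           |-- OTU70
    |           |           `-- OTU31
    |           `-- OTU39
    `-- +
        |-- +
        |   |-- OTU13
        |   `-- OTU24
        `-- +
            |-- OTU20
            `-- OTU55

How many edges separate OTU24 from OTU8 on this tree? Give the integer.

The MRCA of OTU24 and OTU8 is the node subtending (((((OTU18,OTU46),(OTU8,OTU57)),OTU68),(((OTU61,OTU30),(OTU15,OTU12)),((OTU64,(OTU56,(OTU70,OTU31))),OTU39))),((OTU13,OTU24),(OTU20,OTU55))).
From OTU24 up to that node: 3 branches. From OTU8 up to the same node: 5 branches. Total: 3 + 5 = 8.

8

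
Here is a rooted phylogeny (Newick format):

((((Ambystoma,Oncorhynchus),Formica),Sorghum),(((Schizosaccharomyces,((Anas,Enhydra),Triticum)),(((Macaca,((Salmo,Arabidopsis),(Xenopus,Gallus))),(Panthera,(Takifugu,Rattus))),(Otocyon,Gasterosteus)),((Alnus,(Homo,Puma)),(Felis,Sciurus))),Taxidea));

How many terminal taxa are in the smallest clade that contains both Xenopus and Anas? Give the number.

19

The MRCA of Xenopus and Anas is the node subtending ((Schizosaccharomyces,((Anas,Enhydra),Triticum)),(((Macaca,((Salmo,Arabidopsis),(Xenopus,Gallus))),(Panthera,(Takifugu,Rattus))),(Otocyon,Gasterosteus)),((Alnus,(Homo,Puma)),(Felis,Sciurus))).
That clade contains 19 terminal taxa: Alnus, Anas, Arabidopsis, Enhydra, Felis, Gallus, Gasterosteus, Homo, Macaca, Otocyon, Panthera, Puma, Rattus, Salmo, Schizosaccharomyces, Sciurus, Takifugu, Triticum, Xenopus.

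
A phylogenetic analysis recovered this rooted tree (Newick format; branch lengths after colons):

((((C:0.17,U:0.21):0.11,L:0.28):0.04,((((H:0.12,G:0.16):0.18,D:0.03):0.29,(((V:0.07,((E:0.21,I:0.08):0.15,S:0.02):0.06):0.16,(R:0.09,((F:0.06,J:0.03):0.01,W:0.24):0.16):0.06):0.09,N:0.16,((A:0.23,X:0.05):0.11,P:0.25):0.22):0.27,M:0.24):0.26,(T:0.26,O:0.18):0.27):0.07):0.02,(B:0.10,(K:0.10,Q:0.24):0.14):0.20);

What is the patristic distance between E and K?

1.73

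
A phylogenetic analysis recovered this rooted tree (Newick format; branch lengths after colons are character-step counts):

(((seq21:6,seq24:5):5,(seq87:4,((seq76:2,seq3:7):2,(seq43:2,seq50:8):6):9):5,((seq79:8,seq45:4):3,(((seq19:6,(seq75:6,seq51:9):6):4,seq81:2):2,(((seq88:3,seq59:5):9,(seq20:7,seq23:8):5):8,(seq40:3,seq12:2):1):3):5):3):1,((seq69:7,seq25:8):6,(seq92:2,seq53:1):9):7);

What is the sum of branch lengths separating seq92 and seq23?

51

The path runs seq92 → … → MRCA → … → seq23; the MRCA is the root of the tree.
Branch lengths along that path: 2 + 9 + 7 + 1 + 3 + 5 + 3 + 8 + 5 + 8 = 51.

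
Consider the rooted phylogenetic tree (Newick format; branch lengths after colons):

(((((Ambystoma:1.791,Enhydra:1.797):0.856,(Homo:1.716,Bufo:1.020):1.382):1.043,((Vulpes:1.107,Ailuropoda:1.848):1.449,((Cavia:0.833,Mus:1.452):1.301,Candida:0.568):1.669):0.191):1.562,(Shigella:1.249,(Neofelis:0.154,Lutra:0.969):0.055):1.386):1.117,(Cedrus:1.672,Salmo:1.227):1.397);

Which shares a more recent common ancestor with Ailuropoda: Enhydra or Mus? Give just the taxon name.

The MRCA of Ailuropoda and Mus subtends ((Vulpes,Ailuropoda),((Cavia,Mus),Candida)) (5 taxa).
The MRCA of Ailuropoda and Enhydra subtends (((Ambystoma,Enhydra),(Homo,Bufo)),((Vulpes,Ailuropoda),((Cavia,Mus),Candida))) (9 taxa).
The first is nested inside the second, so Ailuropoda shares a more recent common ancestor with Mus.

Mus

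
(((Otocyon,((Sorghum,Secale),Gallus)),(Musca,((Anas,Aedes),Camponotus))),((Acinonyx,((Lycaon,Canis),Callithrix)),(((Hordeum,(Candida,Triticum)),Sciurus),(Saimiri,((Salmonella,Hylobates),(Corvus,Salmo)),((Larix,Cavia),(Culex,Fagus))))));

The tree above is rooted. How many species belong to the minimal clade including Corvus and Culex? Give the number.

9

The MRCA of Corvus and Culex is the node subtending (Saimiri,((Salmonella,Hylobates),(Corvus,Salmo)),((Larix,Cavia),(Culex,Fagus))).
That clade contains 9 terminal taxa: Cavia, Corvus, Culex, Fagus, Hylobates, Larix, Saimiri, Salmo, Salmonella.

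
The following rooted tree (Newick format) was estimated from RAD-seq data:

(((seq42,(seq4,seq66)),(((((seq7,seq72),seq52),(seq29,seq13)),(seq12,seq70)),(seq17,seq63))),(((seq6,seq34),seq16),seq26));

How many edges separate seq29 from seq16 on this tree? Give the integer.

9

The MRCA of seq29 and seq16 is the root of the tree.
From seq29 up to that node: 6 branches. From seq16 up to the same node: 3 branches. Total: 6 + 3 = 9.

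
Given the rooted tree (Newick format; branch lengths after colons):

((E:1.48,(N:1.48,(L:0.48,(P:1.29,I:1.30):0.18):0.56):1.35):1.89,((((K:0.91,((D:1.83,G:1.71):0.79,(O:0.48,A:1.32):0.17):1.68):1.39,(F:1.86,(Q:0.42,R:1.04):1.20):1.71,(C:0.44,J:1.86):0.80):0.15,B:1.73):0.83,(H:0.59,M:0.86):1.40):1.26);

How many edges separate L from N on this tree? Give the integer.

3

The MRCA of L and N is the node subtending (N,(L,(P,I))).
From L up to that node: 2 branches. From N up to the same node: 1 branch. Total: 2 + 1 = 3.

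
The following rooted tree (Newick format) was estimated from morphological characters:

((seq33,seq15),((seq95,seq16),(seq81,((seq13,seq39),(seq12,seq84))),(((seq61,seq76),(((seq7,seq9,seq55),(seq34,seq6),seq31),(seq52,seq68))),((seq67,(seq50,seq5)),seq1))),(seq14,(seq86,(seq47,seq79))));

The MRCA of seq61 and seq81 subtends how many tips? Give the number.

The MRCA of seq61 and seq81 is the node subtending ((seq95,seq16),(seq81,((seq13,seq39),(seq12,seq84))),(((seq61,seq76),(((seq7,seq9,seq55),(seq34,seq6),seq31),(seq52,seq68))),((seq67,(seq50,seq5)),seq1))).
That clade contains 21 terminal taxa: seq1, seq12, seq13, seq16, seq31, seq34, seq39, seq5, seq50, seq52, seq55, seq6, seq61, seq67, seq68, seq7, seq76, seq81, seq84, seq9, seq95.

21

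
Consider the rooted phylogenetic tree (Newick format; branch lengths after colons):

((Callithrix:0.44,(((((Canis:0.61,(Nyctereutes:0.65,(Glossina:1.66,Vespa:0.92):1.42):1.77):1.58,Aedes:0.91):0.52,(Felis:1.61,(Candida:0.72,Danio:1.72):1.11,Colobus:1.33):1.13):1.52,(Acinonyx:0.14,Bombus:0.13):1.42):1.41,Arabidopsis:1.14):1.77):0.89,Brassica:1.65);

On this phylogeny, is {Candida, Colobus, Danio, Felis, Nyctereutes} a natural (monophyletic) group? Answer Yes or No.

No

The MRCA of the listed taxa subtends (((Canis,(Nyctereutes,(Glossina,Vespa))),Aedes),(Felis,(Candida,Danio),Colobus)).
That clade also contains Aedes, Canis, Glossina, Vespa, which are not in the proposed group, so the group is not monophyletic.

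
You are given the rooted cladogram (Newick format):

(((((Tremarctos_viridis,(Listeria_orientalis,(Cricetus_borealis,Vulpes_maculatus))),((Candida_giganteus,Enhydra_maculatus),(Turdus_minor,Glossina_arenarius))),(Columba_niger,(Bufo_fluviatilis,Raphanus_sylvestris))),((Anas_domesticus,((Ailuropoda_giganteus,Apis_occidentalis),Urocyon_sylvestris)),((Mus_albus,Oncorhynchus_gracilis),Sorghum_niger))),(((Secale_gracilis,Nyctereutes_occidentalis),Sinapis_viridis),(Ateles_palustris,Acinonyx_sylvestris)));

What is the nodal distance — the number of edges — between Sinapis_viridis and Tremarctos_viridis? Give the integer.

8

The MRCA of Sinapis_viridis and Tremarctos_viridis is the root of the tree.
From Sinapis_viridis up to that node: 3 branches. From Tremarctos_viridis up to the same node: 5 branches. Total: 3 + 5 = 8.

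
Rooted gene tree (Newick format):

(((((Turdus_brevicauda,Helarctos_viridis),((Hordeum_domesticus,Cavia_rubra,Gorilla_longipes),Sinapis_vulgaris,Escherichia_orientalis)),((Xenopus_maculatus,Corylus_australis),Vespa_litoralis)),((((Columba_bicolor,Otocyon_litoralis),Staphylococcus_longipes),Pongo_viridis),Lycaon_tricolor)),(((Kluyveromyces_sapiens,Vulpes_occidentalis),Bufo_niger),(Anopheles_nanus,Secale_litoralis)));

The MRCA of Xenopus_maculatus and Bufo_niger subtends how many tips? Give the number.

The MRCA of Xenopus_maculatus and Bufo_niger is the root, so the clade is the entire tree.
That clade contains 20 terminal taxa: Anopheles_nanus, Bufo_niger, Cavia_rubra, Columba_bicolor, Corylus_australis, Escherichia_orientalis, Gorilla_longipes, Helarctos_viridis, Hordeum_domesticus, Kluyveromyces_sapiens, Lycaon_tricolor, Otocyon_litoralis, Pongo_viridis, Secale_litoralis, Sinapis_vulgaris, Staphylococcus_longipes, Turdus_brevicauda, Vespa_litoralis, Vulpes_occidentalis, Xenopus_maculatus.

20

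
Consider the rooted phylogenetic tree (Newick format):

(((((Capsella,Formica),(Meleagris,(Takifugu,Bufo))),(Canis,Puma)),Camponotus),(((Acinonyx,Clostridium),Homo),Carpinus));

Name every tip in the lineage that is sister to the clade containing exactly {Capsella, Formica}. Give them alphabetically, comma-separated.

The clade containing exactly {Capsella, Formica} attaches to the tree at the node subtending ((Capsella,Formica),(Meleagris,(Takifugu,Bufo))).
The other lineage descending from that same node — the sister group — is (Meleagris,(Takifugu,Bufo)); its 3 tips in alphabetical order are the answer.

Bufo, Meleagris, Takifugu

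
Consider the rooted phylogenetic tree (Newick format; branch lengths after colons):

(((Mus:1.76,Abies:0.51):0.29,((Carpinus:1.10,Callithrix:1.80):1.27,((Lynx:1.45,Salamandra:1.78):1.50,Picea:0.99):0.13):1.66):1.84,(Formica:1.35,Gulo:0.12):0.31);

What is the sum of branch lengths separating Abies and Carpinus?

4.83

The path runs Abies → … → MRCA → … → Carpinus; the MRCA is the node subtending ((Mus,Abies),((Carpinus,Callithrix),((Lynx,Salamandra),Picea))).
Branch lengths along that path: 0.51 + 0.29 + 1.66 + 1.27 + 1.10 = 4.83.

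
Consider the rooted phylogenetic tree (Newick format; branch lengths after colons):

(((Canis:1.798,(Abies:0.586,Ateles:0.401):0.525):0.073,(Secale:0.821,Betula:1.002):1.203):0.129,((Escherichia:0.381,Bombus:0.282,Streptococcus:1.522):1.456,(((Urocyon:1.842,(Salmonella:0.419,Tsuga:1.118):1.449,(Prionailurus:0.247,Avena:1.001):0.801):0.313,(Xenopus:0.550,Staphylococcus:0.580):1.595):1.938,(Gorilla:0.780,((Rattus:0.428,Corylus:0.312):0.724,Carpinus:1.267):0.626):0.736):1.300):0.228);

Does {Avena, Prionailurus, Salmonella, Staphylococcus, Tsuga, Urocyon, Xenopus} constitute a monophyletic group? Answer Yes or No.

Yes

The most recent common ancestor of these taxa subtends ((Urocyon,(Salmonella,Tsuga),(Prionailurus,Avena)),(Xenopus,Staphylococcus)).
That clade has exactly 7 tips — every listed taxon and nothing else — so the group is monophyletic.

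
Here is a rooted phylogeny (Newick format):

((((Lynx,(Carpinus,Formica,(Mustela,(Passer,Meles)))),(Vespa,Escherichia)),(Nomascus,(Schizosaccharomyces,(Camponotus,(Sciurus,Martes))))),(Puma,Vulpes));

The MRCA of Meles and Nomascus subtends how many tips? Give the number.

13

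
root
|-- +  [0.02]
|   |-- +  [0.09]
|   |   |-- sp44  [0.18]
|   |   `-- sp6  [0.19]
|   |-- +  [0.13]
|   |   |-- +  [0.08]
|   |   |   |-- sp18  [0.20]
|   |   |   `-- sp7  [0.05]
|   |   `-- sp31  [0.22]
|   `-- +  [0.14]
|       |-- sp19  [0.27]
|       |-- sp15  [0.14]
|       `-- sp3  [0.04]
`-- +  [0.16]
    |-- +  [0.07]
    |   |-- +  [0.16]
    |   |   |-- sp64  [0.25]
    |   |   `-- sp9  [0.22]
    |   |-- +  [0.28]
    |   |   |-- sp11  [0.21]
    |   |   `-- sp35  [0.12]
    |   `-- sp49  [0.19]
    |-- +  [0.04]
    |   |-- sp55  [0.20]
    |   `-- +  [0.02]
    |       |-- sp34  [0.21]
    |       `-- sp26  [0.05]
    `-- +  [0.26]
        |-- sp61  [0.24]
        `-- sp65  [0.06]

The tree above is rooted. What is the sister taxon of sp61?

sp65

sp61 attaches to the tree at the node subtending (sp61,sp65).
The other lineage descending from that same node — the sister group — is the single tip sp65.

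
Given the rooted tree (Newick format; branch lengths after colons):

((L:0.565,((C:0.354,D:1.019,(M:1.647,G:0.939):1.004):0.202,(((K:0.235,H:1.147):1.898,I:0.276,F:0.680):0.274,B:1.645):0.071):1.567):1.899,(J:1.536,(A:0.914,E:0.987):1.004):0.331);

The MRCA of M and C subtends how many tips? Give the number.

The MRCA of M and C is the node subtending (C,D,(M,G)).
That clade contains 4 terminal taxa: C, D, G, M.

4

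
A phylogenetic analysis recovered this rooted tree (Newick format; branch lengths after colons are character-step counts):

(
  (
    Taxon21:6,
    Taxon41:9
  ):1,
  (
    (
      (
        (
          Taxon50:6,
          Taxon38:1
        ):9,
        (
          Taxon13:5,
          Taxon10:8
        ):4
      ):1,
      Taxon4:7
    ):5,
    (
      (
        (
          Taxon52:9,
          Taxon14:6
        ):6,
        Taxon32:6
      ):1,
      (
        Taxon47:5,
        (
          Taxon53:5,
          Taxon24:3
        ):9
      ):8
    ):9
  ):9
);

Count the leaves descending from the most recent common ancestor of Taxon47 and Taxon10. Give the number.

11

The MRCA of Taxon47 and Taxon10 is the node subtending ((((Taxon50,Taxon38),(Taxon13,Taxon10)),Taxon4),(((Taxon52,Taxon14),Taxon32),(Taxon47,(Taxon53,Taxon24)))).
That clade contains 11 terminal taxa: Taxon10, Taxon13, Taxon14, Taxon24, Taxon32, Taxon38, Taxon4, Taxon47, Taxon50, Taxon52, Taxon53.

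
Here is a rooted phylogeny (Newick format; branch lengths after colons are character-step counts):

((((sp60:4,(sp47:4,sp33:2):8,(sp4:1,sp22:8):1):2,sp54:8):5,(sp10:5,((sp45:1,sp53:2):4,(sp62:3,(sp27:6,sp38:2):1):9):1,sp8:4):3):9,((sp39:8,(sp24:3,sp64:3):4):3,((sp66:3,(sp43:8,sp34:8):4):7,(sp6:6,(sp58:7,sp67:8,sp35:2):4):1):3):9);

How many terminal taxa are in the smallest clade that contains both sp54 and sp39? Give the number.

The MRCA of sp54 and sp39 is the root, so the clade is the entire tree.
That clade contains 23 terminal taxa: sp10, sp22, sp24, sp27, sp33, sp34, sp35, sp38, sp39, sp4, sp43, sp45, sp47, sp53, sp54, sp58, sp6, sp60, sp62, sp64, sp66, sp67, sp8.

23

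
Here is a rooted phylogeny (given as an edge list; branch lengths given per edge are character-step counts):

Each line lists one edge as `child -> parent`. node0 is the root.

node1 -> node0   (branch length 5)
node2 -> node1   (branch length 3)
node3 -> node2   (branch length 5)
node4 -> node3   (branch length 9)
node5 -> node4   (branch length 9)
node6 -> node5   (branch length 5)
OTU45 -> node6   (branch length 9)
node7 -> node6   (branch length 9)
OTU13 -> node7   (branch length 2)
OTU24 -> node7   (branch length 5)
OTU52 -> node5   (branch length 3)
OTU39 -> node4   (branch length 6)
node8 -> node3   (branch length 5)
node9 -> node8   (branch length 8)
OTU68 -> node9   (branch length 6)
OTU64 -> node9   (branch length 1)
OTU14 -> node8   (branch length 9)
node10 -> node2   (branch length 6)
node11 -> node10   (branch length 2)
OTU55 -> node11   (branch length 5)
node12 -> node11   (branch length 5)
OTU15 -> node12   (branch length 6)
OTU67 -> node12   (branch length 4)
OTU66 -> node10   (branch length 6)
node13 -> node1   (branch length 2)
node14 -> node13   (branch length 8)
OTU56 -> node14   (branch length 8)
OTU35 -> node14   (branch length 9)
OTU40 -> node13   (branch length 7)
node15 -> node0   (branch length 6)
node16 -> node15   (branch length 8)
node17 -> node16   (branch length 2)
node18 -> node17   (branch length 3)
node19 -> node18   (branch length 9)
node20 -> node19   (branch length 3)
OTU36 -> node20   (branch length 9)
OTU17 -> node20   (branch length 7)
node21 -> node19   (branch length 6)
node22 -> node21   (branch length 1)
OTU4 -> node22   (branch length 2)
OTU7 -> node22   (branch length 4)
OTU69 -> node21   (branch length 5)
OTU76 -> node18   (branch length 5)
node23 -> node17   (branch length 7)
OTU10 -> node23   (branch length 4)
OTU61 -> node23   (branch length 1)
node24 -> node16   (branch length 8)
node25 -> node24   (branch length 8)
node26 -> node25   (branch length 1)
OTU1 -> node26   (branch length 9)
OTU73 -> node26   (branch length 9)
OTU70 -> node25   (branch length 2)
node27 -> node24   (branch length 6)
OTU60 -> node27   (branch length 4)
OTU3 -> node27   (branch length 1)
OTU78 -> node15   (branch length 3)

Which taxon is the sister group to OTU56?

OTU35

OTU56 attaches to the tree at the node subtending (OTU56,OTU35).
The other lineage descending from that same node — the sister group — is the single tip OTU35.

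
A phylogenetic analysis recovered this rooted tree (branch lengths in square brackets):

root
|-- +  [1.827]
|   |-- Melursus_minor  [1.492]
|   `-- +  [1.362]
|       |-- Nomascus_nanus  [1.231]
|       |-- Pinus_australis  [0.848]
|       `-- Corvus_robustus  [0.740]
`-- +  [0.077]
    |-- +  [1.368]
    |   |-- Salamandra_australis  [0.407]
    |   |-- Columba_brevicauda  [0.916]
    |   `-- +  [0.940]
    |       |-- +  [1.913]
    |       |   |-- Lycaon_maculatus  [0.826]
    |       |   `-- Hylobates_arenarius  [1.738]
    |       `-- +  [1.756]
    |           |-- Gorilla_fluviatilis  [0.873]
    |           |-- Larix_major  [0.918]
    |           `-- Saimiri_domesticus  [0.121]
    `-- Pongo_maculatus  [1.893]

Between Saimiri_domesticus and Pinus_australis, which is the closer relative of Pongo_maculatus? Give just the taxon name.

Saimiri_domesticus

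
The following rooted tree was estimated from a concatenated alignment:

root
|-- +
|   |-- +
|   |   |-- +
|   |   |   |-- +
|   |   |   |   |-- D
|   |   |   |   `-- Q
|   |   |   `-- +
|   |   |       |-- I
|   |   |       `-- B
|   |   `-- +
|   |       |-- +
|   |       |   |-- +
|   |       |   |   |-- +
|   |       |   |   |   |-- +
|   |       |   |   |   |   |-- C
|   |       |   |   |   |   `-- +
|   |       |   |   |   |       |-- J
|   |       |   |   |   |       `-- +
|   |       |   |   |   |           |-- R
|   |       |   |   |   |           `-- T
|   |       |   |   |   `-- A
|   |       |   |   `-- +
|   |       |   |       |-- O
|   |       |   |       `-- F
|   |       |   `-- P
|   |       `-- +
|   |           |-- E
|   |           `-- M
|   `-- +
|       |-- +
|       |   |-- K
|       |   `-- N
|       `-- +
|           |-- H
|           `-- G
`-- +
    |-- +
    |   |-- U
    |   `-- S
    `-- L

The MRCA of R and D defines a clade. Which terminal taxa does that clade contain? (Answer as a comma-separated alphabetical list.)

A, B, C, D, E, F, I, J, M, O, P, Q, R, T

Tracing R: it sits inside (R,T).
Tracing D: it sits inside (D,Q).
The smallest clade enclosing both is (((D,Q),(I,B)),(((((C,(J,(R,T))),A),(O,F)),P),(E,M))); the answer is its 14 terminal taxa in alphabetical order.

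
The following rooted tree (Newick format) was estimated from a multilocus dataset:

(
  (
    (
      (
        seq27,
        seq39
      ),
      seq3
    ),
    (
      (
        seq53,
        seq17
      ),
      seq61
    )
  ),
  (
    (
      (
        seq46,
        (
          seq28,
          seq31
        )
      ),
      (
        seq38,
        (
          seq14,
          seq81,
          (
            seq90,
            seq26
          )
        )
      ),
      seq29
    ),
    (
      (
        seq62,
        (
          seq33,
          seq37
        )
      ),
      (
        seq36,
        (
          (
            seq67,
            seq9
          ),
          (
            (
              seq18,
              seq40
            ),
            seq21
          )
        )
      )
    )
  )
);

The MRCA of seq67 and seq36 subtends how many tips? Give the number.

6

The MRCA of seq67 and seq36 is the node subtending (seq36,((seq67,seq9),((seq18,seq40),seq21))).
That clade contains 6 terminal taxa: seq18, seq21, seq36, seq40, seq67, seq9.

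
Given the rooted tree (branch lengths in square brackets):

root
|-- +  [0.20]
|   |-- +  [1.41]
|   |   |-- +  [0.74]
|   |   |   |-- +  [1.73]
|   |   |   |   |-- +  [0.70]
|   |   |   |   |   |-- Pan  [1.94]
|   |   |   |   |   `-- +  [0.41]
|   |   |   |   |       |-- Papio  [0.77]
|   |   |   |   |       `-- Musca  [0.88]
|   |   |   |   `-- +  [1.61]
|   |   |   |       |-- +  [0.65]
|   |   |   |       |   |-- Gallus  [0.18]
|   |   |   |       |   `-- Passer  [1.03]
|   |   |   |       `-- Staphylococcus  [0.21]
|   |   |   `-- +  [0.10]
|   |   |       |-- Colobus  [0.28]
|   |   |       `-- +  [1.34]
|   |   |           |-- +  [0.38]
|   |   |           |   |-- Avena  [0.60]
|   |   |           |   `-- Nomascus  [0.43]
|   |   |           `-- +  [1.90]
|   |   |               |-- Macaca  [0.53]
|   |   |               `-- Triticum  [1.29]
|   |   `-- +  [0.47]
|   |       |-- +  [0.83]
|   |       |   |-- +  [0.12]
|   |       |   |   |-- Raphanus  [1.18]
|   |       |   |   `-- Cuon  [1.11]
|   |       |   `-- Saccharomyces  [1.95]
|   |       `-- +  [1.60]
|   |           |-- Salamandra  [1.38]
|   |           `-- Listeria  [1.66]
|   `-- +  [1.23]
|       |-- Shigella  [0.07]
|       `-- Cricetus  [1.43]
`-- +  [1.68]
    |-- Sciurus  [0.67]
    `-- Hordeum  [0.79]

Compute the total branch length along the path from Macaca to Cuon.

7.14

The path runs Macaca → … → MRCA → … → Cuon; the MRCA is the node subtending ((((Pan,(Papio,Musca)),((Gallus,Passer),Staphylococcus)),(Colobus,((Avena,Nomascus),(Macaca,Triticum)))),(((Raphanus,Cuon),Saccharomyces),(Salamandra,Listeria))).
Branch lengths along that path: 0.53 + 1.90 + 1.34 + 0.10 + 0.74 + 0.47 + 0.83 + 0.12 + 1.11 = 7.14.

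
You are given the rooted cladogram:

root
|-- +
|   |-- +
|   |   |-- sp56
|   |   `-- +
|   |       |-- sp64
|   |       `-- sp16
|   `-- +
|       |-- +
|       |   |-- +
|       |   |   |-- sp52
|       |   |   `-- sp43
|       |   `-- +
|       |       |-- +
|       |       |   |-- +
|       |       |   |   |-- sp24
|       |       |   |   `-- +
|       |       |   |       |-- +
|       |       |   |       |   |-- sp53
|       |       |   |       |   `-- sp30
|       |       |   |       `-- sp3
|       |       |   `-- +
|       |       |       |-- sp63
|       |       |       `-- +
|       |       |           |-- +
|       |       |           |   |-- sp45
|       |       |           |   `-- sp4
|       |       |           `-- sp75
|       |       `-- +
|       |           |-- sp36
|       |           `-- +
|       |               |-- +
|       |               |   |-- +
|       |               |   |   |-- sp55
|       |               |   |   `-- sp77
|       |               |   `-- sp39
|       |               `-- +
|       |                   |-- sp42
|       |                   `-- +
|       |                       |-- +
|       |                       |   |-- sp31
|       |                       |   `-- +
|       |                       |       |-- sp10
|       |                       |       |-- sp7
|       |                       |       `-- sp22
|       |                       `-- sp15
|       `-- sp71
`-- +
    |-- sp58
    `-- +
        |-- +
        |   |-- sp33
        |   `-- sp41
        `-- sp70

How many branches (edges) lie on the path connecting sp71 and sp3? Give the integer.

The MRCA of sp71 and sp3 is the node subtending (((sp52,sp43),(((sp24,((sp53,sp30),sp3)),(sp63,((sp45,sp4),sp75))),(sp36,(((sp55,sp77),sp39),(sp42,((sp31,(sp10,sp7,sp22)),sp15)))))),sp71).
From sp71 up to that node: 1 branch. From sp3 up to the same node: 6 branches. Total: 1 + 6 = 7.

7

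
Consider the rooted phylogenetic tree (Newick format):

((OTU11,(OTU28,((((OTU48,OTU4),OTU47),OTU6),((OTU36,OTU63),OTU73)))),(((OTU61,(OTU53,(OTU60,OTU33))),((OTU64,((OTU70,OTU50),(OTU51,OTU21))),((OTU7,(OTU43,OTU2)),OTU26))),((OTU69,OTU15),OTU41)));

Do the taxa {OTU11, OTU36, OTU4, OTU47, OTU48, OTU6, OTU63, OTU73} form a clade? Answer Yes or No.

The MRCA of the listed taxa subtends (OTU11,(OTU28,((((OTU48,OTU4),OTU47),OTU6),((OTU36,OTU63),OTU73)))).
That clade also contains OTU28, which is not in the proposed group, so the group is not monophyletic.

No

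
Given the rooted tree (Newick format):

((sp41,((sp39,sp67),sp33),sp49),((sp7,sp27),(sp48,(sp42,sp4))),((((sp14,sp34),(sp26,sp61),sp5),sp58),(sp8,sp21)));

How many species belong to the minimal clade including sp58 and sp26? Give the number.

6

The MRCA of sp58 and sp26 is the node subtending (((sp14,sp34),(sp26,sp61),sp5),sp58).
That clade contains 6 terminal taxa: sp14, sp26, sp34, sp5, sp58, sp61.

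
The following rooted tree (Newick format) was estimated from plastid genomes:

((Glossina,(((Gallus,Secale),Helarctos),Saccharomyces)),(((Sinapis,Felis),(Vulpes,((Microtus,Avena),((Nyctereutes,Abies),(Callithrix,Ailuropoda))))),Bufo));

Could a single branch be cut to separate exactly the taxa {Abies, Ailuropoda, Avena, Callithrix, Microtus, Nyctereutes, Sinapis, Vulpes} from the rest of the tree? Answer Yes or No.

No

The MRCA of the listed taxa subtends ((Sinapis,Felis),(Vulpes,((Microtus,Avena),((Nyctereutes,Abies),(Callithrix,Ailuropoda))))).
That clade also contains Felis, which is not in the proposed group, so the group is not monophyletic.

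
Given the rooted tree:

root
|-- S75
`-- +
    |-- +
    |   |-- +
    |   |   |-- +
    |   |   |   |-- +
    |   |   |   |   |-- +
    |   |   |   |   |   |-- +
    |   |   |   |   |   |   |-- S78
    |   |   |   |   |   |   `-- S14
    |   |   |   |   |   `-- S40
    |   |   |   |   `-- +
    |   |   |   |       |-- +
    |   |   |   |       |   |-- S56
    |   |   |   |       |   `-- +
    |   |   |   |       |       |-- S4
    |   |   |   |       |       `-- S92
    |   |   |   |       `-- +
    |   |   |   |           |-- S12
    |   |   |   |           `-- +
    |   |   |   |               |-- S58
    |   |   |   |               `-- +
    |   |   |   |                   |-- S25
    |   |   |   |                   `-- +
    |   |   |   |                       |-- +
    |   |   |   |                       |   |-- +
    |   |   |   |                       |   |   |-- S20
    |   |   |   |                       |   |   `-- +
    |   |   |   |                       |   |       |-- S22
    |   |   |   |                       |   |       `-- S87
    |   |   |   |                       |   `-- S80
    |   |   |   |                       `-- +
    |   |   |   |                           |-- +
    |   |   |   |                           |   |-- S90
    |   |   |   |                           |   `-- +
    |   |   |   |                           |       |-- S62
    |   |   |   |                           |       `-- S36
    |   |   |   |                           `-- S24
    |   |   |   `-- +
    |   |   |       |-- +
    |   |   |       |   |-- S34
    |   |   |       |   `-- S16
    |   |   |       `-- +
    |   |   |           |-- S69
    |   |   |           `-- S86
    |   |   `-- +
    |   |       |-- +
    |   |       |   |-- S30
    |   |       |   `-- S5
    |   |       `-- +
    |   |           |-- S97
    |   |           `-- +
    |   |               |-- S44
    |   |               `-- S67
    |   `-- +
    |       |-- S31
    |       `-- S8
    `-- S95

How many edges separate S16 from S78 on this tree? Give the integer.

The MRCA of S16 and S78 is the node subtending ((((S78,S14),S40),((S56,(S4,S92)),(S12,(S58,(S25,(((S20,(S22,S87)),S80),((S90,(S62,S36)),S24))))))),((S34,S16),(S69,S86))).
From S16 up to that node: 3 branches. From S78 up to the same node: 4 branches. Total: 3 + 4 = 7.

7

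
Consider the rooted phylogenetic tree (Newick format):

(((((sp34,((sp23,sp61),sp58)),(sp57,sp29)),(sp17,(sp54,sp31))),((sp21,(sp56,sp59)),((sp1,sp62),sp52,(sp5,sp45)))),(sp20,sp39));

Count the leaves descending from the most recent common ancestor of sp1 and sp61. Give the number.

17

The MRCA of sp1 and sp61 is the node subtending ((((sp34,((sp23,sp61),sp58)),(sp57,sp29)),(sp17,(sp54,sp31))),((sp21,(sp56,sp59)),((sp1,sp62),sp52,(sp5,sp45)))).
That clade contains 17 terminal taxa: sp1, sp17, sp21, sp23, sp29, sp31, sp34, sp45, sp5, sp52, sp54, sp56, sp57, sp58, sp59, sp61, sp62.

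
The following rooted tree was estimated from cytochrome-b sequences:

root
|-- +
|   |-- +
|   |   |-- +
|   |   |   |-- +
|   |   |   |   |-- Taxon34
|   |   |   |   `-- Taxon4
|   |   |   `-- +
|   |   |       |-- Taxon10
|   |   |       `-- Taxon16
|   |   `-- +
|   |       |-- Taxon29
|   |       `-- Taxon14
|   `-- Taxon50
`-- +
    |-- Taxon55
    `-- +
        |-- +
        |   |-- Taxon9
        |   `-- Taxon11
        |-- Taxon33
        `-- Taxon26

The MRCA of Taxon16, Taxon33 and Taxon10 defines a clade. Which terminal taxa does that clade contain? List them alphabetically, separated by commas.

Taxon10, Taxon11, Taxon14, Taxon16, Taxon26, Taxon29, Taxon33, Taxon34, Taxon4, Taxon50, Taxon55, Taxon9

Tracing Taxon16: it sits inside (Taxon10,Taxon16).
Tracing Taxon33: it sits inside ((Taxon9,Taxon11),Taxon33,Taxon26).
Tracing Taxon10: it sits inside (Taxon10,Taxon16).
The smallest clade enclosing all 3 is the whole tree (their MRCA is the root), so the answer is all 12 tips in alphabetical order.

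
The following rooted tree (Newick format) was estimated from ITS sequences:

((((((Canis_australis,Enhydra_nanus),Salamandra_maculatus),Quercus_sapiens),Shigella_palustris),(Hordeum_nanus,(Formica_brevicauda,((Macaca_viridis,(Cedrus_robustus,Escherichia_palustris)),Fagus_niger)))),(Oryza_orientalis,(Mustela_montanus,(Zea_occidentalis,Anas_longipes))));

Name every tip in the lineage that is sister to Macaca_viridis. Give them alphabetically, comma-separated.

Cedrus_robustus, Escherichia_palustris

Macaca_viridis attaches to the tree at the node subtending (Macaca_viridis,(Cedrus_robustus,Escherichia_palustris)).
The other lineage descending from that same node — the sister group — is (Cedrus_robustus,Escherichia_palustris); its 2 tips in alphabetical order are the answer.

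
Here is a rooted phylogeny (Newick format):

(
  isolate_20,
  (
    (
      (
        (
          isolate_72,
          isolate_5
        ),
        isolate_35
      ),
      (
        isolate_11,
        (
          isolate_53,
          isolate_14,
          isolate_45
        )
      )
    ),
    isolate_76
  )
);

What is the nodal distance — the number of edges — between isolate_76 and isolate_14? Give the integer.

The MRCA of isolate_76 and isolate_14 is the node subtending ((((isolate_72,isolate_5),isolate_35),(isolate_11,(isolate_53,isolate_14,isolate_45))),isolate_76).
From isolate_76 up to that node: 1 branch. From isolate_14 up to the same node: 4 branches. Total: 1 + 4 = 5.

5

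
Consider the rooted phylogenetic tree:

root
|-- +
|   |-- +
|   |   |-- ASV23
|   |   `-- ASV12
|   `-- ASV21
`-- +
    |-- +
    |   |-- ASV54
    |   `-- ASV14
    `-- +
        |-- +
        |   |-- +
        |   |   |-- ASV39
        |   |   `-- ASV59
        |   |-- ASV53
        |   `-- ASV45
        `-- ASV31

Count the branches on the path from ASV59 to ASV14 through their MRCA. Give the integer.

The MRCA of ASV59 and ASV14 is the node subtending ((ASV54,ASV14),(((ASV39,ASV59),ASV53,ASV45),ASV31)).
From ASV59 up to that node: 4 branches. From ASV14 up to the same node: 2 branches. Total: 4 + 2 = 6.

6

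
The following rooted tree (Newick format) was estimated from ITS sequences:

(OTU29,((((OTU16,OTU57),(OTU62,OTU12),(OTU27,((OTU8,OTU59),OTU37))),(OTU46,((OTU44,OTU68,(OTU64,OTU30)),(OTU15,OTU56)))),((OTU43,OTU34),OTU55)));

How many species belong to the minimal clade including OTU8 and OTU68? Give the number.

The MRCA of OTU8 and OTU68 is the node subtending (((OTU16,OTU57),(OTU62,OTU12),(OTU27,((OTU8,OTU59),OTU37))),(OTU46,((OTU44,OTU68,(OTU64,OTU30)),(OTU15,OTU56)))).
That clade contains 15 terminal taxa: OTU12, OTU15, OTU16, OTU27, OTU30, OTU37, OTU44, OTU46, OTU56, OTU57, OTU59, OTU62, OTU64, OTU68, OTU8.

15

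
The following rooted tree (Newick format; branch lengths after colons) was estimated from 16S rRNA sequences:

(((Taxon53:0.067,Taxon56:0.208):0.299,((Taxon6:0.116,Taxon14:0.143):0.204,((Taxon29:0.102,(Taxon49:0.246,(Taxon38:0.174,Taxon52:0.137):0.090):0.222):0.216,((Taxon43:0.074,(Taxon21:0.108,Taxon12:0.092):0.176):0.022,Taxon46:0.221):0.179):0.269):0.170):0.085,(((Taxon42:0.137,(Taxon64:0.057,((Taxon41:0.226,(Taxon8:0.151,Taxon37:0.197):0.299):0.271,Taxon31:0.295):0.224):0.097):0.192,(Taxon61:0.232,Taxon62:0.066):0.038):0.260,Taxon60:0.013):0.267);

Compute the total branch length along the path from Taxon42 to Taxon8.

The path runs Taxon42 → … → MRCA → … → Taxon8; the MRCA is the node subtending (Taxon42,(Taxon64,((Taxon41,(Taxon8,Taxon37)),Taxon31))).
Branch lengths along that path: 0.137 + 0.097 + 0.224 + 0.271 + 0.299 + 0.151 = 1.179.

1.179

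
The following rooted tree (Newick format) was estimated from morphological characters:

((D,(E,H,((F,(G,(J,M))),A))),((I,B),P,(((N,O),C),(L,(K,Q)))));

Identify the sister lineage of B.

B attaches to the tree at the node subtending (I,B).
The other lineage descending from that same node — the sister group — is the single tip I.

I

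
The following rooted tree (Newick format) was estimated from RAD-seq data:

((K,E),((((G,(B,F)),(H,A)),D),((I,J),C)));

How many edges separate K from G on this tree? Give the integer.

7

The MRCA of K and G is the root of the tree.
From K up to that node: 2 branches. From G up to the same node: 5 branches. Total: 2 + 5 = 7.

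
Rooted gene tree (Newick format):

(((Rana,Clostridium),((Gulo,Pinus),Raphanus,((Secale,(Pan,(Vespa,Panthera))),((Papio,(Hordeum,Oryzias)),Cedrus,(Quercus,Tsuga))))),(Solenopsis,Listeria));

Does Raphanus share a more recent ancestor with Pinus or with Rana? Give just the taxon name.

Pinus

The MRCA of Raphanus and Pinus subtends ((Gulo,Pinus),Raphanus,((Secale,(Pan,(Vespa,Panthera))),((Papio,(Hordeum,Oryzias)),Cedrus,(Quercus,Tsuga)))) (13 taxa).
The MRCA of Raphanus and Rana subtends ((Rana,Clostridium),((Gulo,Pinus),Raphanus,((Secale,(Pan,(Vespa,Panthera))),((Papio,(Hordeum,Oryzias)),Cedrus,(Quercus,Tsuga))))) (15 taxa).
The first is nested inside the second, so Raphanus shares a more recent common ancestor with Pinus.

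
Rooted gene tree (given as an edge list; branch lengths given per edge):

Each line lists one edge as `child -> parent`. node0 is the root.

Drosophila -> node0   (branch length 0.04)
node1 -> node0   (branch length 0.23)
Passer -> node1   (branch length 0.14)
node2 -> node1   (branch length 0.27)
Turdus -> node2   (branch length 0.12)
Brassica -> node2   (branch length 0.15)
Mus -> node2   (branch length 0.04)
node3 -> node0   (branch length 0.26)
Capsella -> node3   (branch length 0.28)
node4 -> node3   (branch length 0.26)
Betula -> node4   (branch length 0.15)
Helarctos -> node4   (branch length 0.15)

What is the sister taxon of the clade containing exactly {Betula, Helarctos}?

Capsella

The clade containing exactly {Betula, Helarctos} attaches to the tree at the node subtending (Capsella,(Betula,Helarctos)).
The other lineage descending from that same node — the sister group — is the single tip Capsella.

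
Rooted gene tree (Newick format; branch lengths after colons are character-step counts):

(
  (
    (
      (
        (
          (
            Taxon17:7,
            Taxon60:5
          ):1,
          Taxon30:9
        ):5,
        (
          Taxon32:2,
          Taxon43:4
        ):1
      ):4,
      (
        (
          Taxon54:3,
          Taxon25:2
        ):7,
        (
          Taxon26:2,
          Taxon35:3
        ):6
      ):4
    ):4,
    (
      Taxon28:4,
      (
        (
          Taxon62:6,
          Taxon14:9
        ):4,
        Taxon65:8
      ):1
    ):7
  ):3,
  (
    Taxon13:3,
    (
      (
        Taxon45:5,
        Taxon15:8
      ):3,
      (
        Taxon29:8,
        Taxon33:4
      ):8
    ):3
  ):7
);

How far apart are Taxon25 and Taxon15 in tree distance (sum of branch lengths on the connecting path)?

41

The path runs Taxon25 → … → MRCA → … → Taxon15; the MRCA is the root of the tree.
Branch lengths along that path: 2 + 7 + 4 + 4 + 3 + 7 + 3 + 3 + 8 = 41.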